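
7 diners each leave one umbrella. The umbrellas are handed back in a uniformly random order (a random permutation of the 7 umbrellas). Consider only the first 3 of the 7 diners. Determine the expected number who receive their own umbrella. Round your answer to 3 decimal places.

0.429

Let Xᵢ = 1 if person i gets their own umbrella. For each i, P(Xᵢ=1) = 1/7.
By linearity of expectation, E[X₁+…+X_3] = 3·(1/7) = 3/7.
≈ 0.429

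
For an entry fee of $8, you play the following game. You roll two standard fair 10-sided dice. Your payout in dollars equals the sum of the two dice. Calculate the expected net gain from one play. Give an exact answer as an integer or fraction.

$3

Distribution of the sum of the two dice: 2 w.p. 1/100, 3 w.p. 1/50, 4 w.p. 3/100, 5 w.p. 1/25, 6 w.p. 1/20, 7 w.p. 3/50, …
E[payout] = (1/100)·2 + (1/50)·3 + (3/100)·4 + (1/25)·5 + (1/20)·6 + (3/50)·7 + (7/100)·8 + (2/25)·9 + (9/100)·10 + (1/10)·11 + (9/100)·12 + (2/25)·13 + (7/100)·14 + (3/50)·15 + (1/20)·16 + (1/25)·17 + (3/100)·18 + (1/50)·19 + (1/100)·20 = 11
Expected profit = 11 − 8 = 3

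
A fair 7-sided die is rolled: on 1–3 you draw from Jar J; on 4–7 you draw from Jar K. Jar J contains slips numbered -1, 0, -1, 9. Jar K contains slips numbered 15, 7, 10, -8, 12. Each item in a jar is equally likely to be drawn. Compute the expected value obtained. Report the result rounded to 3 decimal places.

E[X | Jar J] = (-1 + 0 − 1 + 9)/4 = 7/4
E[X | Jar K] = (15 + 7 + 10 − 8 + 12)/5 = 36/5
E[X] = (3/7)·7/4 + (4/7)·36/5 = 681/140 ≈ 4.864

4.864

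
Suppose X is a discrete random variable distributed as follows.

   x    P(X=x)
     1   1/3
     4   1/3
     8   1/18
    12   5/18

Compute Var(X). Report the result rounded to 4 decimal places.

E[X] = (1/3)·1 + (1/3)·4 + (1/18)·8 + (5/18)·12 = 49/9
E[X²] = (1/3)·1 + (1/3)·16 + (1/18)·64 + (5/18)·144 = 443/9
Var(X) = 443/9 − (49/9)² = 1586/81 ≈ 19.5802

19.5802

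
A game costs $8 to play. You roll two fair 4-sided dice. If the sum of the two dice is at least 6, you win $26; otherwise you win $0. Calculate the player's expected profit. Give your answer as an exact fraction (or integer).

7/4 dollars

E[payout] = (5/8)·0 + (3/8)·26 = 39/4
Expected profit = 39/4 − 8 = 7/4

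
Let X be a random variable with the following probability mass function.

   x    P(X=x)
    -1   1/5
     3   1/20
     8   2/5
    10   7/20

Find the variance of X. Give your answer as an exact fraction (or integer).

E[X] = (1/5)·(-1) + (1/20)·3 + (2/5)·8 + (7/20)·10 = 133/20
E[X²] = (1/5)·1 + (1/20)·9 + (2/5)·64 + (7/20)·100 = 245/4
Var(X) = 245/4 − (133/20)² = 6811/400

6811/400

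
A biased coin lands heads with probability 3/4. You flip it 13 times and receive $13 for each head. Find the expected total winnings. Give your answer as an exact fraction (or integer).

E[#heads] = 13·3/4 = 39/4 (linearity over flips).
E[winnings] = 13·39/4 = 507/4.

507/4 dollars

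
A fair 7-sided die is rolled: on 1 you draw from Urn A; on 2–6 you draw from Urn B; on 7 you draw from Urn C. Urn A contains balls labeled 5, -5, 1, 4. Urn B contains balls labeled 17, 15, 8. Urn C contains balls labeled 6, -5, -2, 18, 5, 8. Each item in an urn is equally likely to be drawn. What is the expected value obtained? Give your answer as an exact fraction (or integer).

E[X | Urn A] = (5 − 5 + 1 + 4)/4 = 5/4
E[X | Urn B] = (17 + 15 + 8)/3 = 40/3
E[X | Urn C] = (6 − 5 − 2 + 18 + 5 + 8)/6 = 5
E[X] = (1/7)·5/4 + (5/7)·40/3 + (1/7)·5 = 125/12

125/12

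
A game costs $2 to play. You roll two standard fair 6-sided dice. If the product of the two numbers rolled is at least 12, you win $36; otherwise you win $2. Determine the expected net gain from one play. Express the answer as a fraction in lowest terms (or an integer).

289/18 dollars

E[payout] = (19/36)·2 + (17/36)·36 = 325/18
Expected profit = 325/18 − 2 = 289/18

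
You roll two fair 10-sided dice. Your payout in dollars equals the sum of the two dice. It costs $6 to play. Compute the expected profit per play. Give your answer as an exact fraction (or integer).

Distribution of the sum of the two dice: 2 w.p. 1/100, 3 w.p. 1/50, 4 w.p. 3/100, 5 w.p. 1/25, 6 w.p. 1/20, 7 w.p. 3/50, …
E[payout] = (1/100)·2 + (1/50)·3 + (3/100)·4 + (1/25)·5 + (1/20)·6 + (3/50)·7 + (7/100)·8 + (2/25)·9 + (9/100)·10 + (1/10)·11 + (9/100)·12 + (2/25)·13 + (7/100)·14 + (3/50)·15 + (1/20)·16 + (1/25)·17 + (3/100)·18 + (1/50)·19 + (1/100)·20 = 11
Expected profit = 11 − 6 = 5

$5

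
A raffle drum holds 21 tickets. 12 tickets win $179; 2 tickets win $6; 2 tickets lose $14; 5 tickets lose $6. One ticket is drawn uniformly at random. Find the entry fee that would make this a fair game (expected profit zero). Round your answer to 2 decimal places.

$100.10

E[payout] = (12/21)·179 + (2/21)·6 + (2/21)·(-14) + (5/21)·(-6) = 2102/21
Fair fee = E[payout] = 2102/21 ≈ $100.10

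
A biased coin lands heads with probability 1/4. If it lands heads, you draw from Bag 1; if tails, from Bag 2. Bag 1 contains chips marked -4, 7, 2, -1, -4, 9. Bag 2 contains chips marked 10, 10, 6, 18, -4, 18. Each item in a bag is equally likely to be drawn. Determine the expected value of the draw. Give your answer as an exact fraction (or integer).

E[X | Bag 1] = (-4 + 7 + 2 − 1 − 4 + 9)/6 = 3/2
E[X | Bag 2] = (10 + 10 + 6 + 18 − 4 + 18)/6 = 29/3
E[X] = (1/4)·3/2 + (3/4)·29/3 = 61/8

61/8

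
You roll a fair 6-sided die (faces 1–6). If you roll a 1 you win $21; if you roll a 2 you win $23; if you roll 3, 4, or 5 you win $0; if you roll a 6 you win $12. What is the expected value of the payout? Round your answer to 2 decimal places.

$9.33

E[payout] = (1/2)·0 + (1/6)·12 + (1/6)·21 + (1/6)·23 = 28/3
≈ $9.33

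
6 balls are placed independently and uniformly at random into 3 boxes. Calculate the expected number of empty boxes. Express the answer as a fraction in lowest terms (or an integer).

Let Xⱼ=1 if box j is empty. P(Xⱼ=1) = ((3-1)/3)^6 = 64/729.
By linearity, E[#empty] = 3·64/729 = 64/243.

64/243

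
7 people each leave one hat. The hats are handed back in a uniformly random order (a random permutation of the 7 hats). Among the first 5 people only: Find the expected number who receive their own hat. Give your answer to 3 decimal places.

0.714

Let Xᵢ = 1 if person i gets their own hat. For each i, P(Xᵢ=1) = 1/7.
By linearity of expectation, E[X₁+…+X_5] = 5·(1/7) = 5/7.
≈ 0.714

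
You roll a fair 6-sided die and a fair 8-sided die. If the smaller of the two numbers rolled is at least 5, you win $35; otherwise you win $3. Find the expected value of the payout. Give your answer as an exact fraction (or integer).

25/3 dollars

E[payout] = (5/6)·3 + (1/6)·35 = 25/3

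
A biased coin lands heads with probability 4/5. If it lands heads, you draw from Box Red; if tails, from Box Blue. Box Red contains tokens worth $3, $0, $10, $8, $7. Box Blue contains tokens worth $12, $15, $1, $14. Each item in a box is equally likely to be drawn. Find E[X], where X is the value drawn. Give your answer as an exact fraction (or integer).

329/50 dollars

E[X | Box Red] = (3 + 0 + 10 + 8 + 7)/5 = 28/5
E[X | Box Blue] = (12 + 15 + 1 + 14)/4 = 21/2
E[X] = (4/5)·28/5 + (1/5)·21/2 = 329/50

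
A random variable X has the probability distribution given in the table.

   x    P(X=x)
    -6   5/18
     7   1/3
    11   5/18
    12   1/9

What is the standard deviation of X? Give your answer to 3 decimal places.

7.098

E[X] = 91/18, E[X²] = 1367/18
Var(X) = E[X²] − (E[X])² = 1367/18 − 8281/324 = 16325/324
SD(X) = √(16325/324) ≈ 7.098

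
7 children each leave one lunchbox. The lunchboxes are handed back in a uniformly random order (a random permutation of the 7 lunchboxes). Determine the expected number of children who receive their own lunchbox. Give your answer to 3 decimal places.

Let Xᵢ = 1 if person i gets their own lunchbox. For each i, P(Xᵢ=1) = 1/7.
By linearity of expectation, E[X₁+…+X_7] = 7·(1/7) = 1.
≈ 1.000

1.000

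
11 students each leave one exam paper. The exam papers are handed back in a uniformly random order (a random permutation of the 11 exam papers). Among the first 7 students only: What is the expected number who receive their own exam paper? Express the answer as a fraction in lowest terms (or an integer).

7/11

Let Xᵢ = 1 if person i gets their own exam paper. For each i, P(Xᵢ=1) = 1/11.
By linearity of expectation, E[X₁+…+X_7] = 7·(1/11) = 7/11.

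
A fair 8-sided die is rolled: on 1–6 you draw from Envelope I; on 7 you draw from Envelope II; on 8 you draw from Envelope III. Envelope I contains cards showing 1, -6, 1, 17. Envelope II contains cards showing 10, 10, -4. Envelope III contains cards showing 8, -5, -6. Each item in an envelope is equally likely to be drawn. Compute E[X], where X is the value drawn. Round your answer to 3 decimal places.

E[X | Envelope I] = (1 − 6 + 1 + 17)/4 = 13/4
E[X | Envelope II] = (10 + 10 − 4)/3 = 16/3
E[X | Envelope III] = (8 − 5 − 6)/3 = -1
E[X] = (3/4)·13/4 + (1/8)·16/3 + (1/8)·(-1) = 143/48 ≈ 2.979

2.979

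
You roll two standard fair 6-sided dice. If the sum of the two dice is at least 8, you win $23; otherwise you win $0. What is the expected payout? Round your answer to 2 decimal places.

$9.58

E[payout] = (7/12)·0 + (5/12)·23 = 115/12
≈ $9.58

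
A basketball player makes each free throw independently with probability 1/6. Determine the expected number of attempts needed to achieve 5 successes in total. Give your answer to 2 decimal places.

By linearity (sum of 5 independent geometric waits), E[trials] = 5/p = 5/(1/6) = 30.
≈ 30.00

30.00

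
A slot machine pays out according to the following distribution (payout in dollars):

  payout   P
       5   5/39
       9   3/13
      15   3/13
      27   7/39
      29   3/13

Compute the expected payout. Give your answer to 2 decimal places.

E[X] = (5/39)·5 + (3/13)·9 + (3/13)·15 + (7/39)·27 + (3/13)·29
     = 691/39 ≈ 17.72

$17.72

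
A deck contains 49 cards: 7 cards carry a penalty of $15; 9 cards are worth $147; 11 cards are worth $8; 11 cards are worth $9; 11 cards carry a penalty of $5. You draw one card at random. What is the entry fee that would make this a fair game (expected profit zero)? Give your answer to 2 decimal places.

$27.55

E[payout] = (7/49)·(-15) + (9/49)·147 + (11/49)·8 + (11/49)·9 + (11/49)·(-5) = 1350/49
Fair fee = E[payout] = 1350/49 ≈ $27.55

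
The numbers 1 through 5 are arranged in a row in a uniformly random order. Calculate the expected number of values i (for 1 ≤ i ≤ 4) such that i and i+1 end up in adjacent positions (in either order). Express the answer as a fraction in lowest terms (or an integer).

For each i ∈ {1,…,4}, let Xᵢ = 1 if i and i+1 are adjacent. P(Xᵢ=1) = 2·(5−1)!/5! = 2/5.
By linearity, E[ΣXᵢ] = (4)·(2/5) = 8/5.

8/5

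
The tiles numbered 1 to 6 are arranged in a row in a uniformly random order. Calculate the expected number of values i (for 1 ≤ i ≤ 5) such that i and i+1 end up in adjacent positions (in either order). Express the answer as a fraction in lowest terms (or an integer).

5/3

For each i ∈ {1,…,5}, let Xᵢ = 1 if i and i+1 are adjacent. P(Xᵢ=1) = 2·(6−1)!/6! = 2/6.
By linearity, E[ΣXᵢ] = (5)·(2/6) = 5/3.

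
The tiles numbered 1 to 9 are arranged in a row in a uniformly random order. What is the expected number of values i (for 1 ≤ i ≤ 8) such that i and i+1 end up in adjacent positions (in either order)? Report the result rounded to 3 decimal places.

1.778

For each i ∈ {1,…,8}, let Xᵢ = 1 if i and i+1 are adjacent. P(Xᵢ=1) = 2·(9−1)!/9! = 2/9.
By linearity, E[ΣXᵢ] = (8)·(2/9) = 16/9.
≈ 1.778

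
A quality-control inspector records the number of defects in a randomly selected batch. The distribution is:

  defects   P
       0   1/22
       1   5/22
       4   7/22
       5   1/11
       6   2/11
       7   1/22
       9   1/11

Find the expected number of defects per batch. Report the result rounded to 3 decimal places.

E[X] = (1/22)·0 + (5/22)·1 + (7/22)·4 + (1/11)·5 + (2/11)·6 + (1/22)·7 + (1/11)·9
     = 46/11 ≈ 4.182

4.182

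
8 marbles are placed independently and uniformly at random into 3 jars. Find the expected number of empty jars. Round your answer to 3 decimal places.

Let Xⱼ=1 if jar j is empty. P(Xⱼ=1) = ((3-1)/3)^8 = 256/6561.
By linearity, E[#empty] = 3·256/6561 = 256/2187.
≈ 0.117

0.117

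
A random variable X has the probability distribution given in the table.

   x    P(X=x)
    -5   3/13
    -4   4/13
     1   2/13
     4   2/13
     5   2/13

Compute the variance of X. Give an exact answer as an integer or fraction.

2778/169

E[X] = (3/13)·(-5) + (4/13)·(-4) + (2/13)·1 + (2/13)·4 + (2/13)·5 = -11/13
E[X²] = (3/13)·25 + (4/13)·16 + (2/13)·1 + (2/13)·16 + (2/13)·25 = 223/13
Var(X) = 223/13 − (-11/13)² = 2778/169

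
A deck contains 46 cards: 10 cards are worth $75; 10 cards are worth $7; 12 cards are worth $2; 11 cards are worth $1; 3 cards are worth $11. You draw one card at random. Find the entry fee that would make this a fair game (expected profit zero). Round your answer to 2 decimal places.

$19.30

E[payout] = (10/46)·75 + (10/46)·7 + (12/46)·2 + (11/46)·1 + (3/46)·11 = 444/23
Fair fee = E[payout] = 444/23 ≈ $19.30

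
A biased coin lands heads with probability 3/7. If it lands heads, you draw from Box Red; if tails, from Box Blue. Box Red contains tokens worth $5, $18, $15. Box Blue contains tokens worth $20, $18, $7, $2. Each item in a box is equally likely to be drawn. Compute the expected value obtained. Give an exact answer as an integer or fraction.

85/7 dollars

E[X | Box Red] = (5 + 18 + 15)/3 = 38/3
E[X | Box Blue] = (20 + 18 + 7 + 2)/4 = 47/4
E[X] = (3/7)·38/3 + (4/7)·47/4 = 85/7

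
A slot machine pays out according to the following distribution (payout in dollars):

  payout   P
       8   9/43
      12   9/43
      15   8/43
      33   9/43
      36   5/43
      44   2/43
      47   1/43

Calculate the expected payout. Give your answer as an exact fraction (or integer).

912/43 dollars

E[X] = (9/43)·8 + (9/43)·12 + (8/43)·15 + (9/43)·33 + (5/43)·36 + (2/43)·44 + (1/43)·47
     = 912/43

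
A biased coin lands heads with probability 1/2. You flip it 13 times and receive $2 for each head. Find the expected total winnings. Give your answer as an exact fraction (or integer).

$13

E[#heads] = 13·1/2 = 13/2 (linearity over flips).
E[winnings] = 2·13/2 = 13.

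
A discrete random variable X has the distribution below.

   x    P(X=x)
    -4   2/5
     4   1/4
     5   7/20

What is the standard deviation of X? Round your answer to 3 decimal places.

E[X] = 23/20, E[X²] = 383/20
Var(X) = E[X²] − (E[X])² = 383/20 − 529/400 = 7131/400
SD(X) = √(7131/400) ≈ 4.222

4.222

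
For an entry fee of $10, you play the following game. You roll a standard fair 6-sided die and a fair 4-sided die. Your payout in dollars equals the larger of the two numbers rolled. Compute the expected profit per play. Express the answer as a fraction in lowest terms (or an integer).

Distribution of the larger of the two numbers rolled: 1 w.p. 1/24, 2 w.p. 1/8, 3 w.p. 5/24, 4 w.p. 7/24, 5 w.p. 1/6, 6 w.p. 1/6
E[payout] = (1/24)·1 + (1/8)·2 + (5/24)·3 + (7/24)·4 + (1/6)·5 + (1/6)·6 = 47/12
Expected profit = 47/12 − 10 = -73/12

-73/12 dollars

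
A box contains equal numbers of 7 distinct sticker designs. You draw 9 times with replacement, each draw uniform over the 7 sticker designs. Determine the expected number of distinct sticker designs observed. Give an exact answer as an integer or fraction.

Let Xⱼ=1 if type j appears at least once. P(Xⱼ=1) = 1 − ((7−1)/7)^9 = 30275911/40353607.
E[#distinct] = 7·30275911/40353607 = 30275911/5764801.

30275911/5764801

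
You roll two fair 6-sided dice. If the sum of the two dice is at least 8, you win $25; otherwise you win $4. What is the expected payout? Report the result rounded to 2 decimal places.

$12.75

E[payout] = (7/12)·4 + (5/12)·25 = 51/4
≈ $12.75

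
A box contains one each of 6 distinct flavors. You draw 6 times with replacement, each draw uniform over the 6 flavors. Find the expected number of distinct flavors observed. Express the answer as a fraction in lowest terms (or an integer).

31031/7776

Let Xⱼ=1 if type j appears at least once. P(Xⱼ=1) = 1 − ((6−1)/6)^6 = 31031/46656.
E[#distinct] = 6·31031/46656 = 31031/7776.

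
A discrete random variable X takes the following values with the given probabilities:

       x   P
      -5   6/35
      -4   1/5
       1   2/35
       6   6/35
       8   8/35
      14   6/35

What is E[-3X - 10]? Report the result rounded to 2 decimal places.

-20.97

E[-3x-10] = (6/35)·5 + (1/5)·2 + (2/35)·(-13) + (6/35)·(-28) + (8/35)·(-34) + (6/35)·(-52)
     = -734/35 ≈ -20.97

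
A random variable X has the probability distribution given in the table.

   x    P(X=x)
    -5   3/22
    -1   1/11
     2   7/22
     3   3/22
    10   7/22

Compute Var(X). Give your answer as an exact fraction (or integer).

3132/121

E[X] = (3/22)·(-5) + (1/11)·(-1) + (7/22)·2 + (3/22)·3 + (7/22)·10 = 38/11
E[X²] = (3/22)·25 + (1/11)·1 + (7/22)·4 + (3/22)·9 + (7/22)·100 = 416/11
Var(X) = 416/11 − (38/11)² = 3132/121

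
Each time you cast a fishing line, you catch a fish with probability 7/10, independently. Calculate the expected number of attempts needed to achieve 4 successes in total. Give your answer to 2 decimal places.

By linearity (sum of 4 independent geometric waits), E[trials] = 4/p = 4/(7/10) = 40/7.
≈ 5.71

5.71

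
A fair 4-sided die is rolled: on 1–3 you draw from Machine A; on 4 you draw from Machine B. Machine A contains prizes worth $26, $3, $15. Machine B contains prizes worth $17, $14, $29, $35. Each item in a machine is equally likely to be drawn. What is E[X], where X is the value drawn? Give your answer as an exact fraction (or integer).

271/16 dollars

E[X | Machine A] = (26 + 3 + 15)/3 = 44/3
E[X | Machine B] = (17 + 14 + 29 + 35)/4 = 95/4
E[X] = (3/4)·44/3 + (1/4)·95/4 = 271/16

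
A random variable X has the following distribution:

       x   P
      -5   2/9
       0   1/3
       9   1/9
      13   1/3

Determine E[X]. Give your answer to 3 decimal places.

4.222

E[X] = (2/9)·(-5) + (1/3)·0 + (1/9)·9 + (1/3)·13
     = 38/9 ≈ 4.222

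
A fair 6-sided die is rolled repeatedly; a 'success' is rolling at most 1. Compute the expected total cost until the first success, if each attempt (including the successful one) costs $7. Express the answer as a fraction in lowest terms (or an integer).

$42

E[#attempts] = 1/p = 6; E[cost] = 7·6 = 42.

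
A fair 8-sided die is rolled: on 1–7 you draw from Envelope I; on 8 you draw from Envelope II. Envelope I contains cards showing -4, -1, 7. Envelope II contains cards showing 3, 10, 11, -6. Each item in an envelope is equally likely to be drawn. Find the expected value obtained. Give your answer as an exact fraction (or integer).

E[X | Envelope I] = (-4 − 1 + 7)/3 = 2/3
E[X | Envelope II] = (3 + 10 + 11 − 6)/4 = 9/2
E[X] = (7/8)·2/3 + (1/8)·9/2 = 55/48

55/48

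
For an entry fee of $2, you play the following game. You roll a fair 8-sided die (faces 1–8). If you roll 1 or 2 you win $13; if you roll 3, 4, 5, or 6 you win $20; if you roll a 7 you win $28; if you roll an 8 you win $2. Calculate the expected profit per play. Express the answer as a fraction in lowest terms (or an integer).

$15

E[payout] = (1/8)·2 + (1/4)·13 + (1/2)·20 + (1/8)·28 = 17
Expected profit = 17 − 2 = 15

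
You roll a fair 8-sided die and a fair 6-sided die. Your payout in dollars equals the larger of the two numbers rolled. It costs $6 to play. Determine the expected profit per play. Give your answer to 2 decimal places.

Distribution of the larger of the two numbers rolled: 1 w.p. 1/48, 2 w.p. 1/16, 3 w.p. 5/48, 4 w.p. 7/48, 5 w.p. 3/16, 6 w.p. 11/48, …
E[payout] = (1/48)·1 + (1/16)·2 + (5/48)·3 + (7/48)·4 + (3/16)·5 + (11/48)·6 + (1/8)·7 + (1/8)·8 = 251/48
Expected profit = 251/48 − 6 = -37/48 ≈ -$0.77

-$0.77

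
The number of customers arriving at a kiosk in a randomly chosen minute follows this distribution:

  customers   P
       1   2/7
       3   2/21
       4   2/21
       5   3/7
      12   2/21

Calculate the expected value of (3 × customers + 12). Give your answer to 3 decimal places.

E[3x+12] = (2/7)·15 + (2/21)·21 + (2/21)·24 + (3/7)·27 + (2/21)·48
     = 173/7 ≈ 24.714

24.714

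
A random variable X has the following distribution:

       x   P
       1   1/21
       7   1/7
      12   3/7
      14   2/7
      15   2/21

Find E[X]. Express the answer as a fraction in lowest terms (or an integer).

E[X] = (1/21)·1 + (1/7)·7 + (3/7)·12 + (2/7)·14 + (2/21)·15
     = 244/21

244/21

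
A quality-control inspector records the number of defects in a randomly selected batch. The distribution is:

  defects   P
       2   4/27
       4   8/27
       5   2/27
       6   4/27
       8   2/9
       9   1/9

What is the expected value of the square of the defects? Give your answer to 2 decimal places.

35.74

E[X²] = (4/27)·4 + (8/27)·16 + (2/27)·25 + (4/27)·36 + (2/9)·64 + (1/9)·81
     = 965/27 ≈ 35.74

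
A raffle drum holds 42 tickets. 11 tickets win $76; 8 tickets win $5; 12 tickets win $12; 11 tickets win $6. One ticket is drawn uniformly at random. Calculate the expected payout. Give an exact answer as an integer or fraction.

181/7 dollars

E[payout] = (11/42)·76 + (8/42)·5 + (12/42)·12 + (11/42)·6 = 181/7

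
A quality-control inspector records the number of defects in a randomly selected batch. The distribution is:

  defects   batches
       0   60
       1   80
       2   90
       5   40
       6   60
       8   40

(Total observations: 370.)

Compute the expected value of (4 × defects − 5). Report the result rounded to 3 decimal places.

Total = 370, so P(defects=0) = 60/370, etc.
E[4x-5] = (6/37)·(-5) + (8/37)·(-1) + (9/37)·3 + (4/37)·15 + (6/37)·19 + (4/37)·27
     = 271/37 ≈ 7.324

7.324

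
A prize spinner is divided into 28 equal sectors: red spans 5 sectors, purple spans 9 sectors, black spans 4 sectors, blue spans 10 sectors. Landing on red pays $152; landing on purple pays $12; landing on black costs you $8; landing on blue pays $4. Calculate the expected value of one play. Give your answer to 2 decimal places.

$31.29

E[payout] = (5/28)·152 + (9/28)·12 + (4/28)·(-8) + (10/28)·4 = 219/7
≈ $31.29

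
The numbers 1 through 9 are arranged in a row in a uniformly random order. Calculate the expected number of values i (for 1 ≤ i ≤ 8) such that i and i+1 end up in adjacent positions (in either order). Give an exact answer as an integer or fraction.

For each i ∈ {1,…,8}, let Xᵢ = 1 if i and i+1 are adjacent. P(Xᵢ=1) = 2·(9−1)!/9! = 2/9.
By linearity, E[ΣXᵢ] = (8)·(2/9) = 16/9.

16/9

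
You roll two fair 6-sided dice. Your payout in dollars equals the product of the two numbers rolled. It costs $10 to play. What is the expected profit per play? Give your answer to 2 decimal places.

Distribution of the product of the two numbers rolled: 1 w.p. 1/36, 2 w.p. 1/18, 3 w.p. 1/18, 4 w.p. 1/12, 5 w.p. 1/18, 6 w.p. 1/9, …
E[payout] = (1/36)·1 + (1/18)·2 + (1/18)·3 + (1/12)·4 + (1/18)·5 + (1/9)·6 + (1/18)·8 + (1/36)·9 + (1/18)·10 + (1/9)·12 + (1/18)·15 + (1/36)·16 + (1/18)·18 + (1/18)·20 + (1/18)·24 + (1/36)·25 + (1/18)·30 + (1/36)·36 = 49/4
Expected profit = 49/4 − 10 = 9/4 ≈ $2.25

$2.25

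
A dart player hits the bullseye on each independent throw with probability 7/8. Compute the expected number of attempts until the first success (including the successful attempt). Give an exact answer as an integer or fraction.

8/7

For a geometric distribution, E[trials] = 1/p = 1/(7/8) = 8/7.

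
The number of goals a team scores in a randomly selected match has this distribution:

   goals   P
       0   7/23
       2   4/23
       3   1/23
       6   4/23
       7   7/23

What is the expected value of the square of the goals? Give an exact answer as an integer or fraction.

E[X²] = (7/23)·0 + (4/23)·4 + (1/23)·9 + (4/23)·36 + (7/23)·49
     = 512/23

512/23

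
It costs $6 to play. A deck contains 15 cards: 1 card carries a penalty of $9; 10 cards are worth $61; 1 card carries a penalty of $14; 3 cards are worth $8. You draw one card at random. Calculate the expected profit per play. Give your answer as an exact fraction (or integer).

E[payout] = (1/15)·(-9) + (10/15)·61 + (1/15)·(-14) + (3/15)·8 = 611/15
Expected profit = 611/15 − 6 = 521/15

521/15 dollars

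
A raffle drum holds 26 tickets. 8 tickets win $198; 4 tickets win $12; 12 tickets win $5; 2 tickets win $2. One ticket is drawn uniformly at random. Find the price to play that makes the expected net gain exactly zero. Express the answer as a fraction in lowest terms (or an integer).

848/13 dollars

E[payout] = (8/26)·198 + (4/26)·12 + (12/26)·5 + (2/26)·2 = 848/13
Fair fee = E[payout] = 848/13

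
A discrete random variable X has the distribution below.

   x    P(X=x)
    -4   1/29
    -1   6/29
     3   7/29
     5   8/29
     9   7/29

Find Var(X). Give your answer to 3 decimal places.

13.926

E[X] = (1/29)·(-4) + (6/29)·(-1) + (7/29)·3 + (8/29)·5 + (7/29)·9 = 114/29
E[X²] = (1/29)·16 + (6/29)·1 + (7/29)·9 + (8/29)·25 + (7/29)·81 = 852/29
Var(X) = 852/29 − (114/29)² = 11712/841 ≈ 13.926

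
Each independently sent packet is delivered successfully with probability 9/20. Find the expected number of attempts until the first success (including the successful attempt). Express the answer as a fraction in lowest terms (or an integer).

20/9

For a geometric distribution, E[trials] = 1/p = 1/(9/20) = 20/9.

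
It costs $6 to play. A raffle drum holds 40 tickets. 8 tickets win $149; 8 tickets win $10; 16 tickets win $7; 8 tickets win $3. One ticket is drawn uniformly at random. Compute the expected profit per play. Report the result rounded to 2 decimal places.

$29.20

E[payout] = (8/40)·149 + (8/40)·10 + (16/40)·7 + (8/40)·3 = 176/5
Expected profit = 176/5 − 6 = 146/5 ≈ $29.20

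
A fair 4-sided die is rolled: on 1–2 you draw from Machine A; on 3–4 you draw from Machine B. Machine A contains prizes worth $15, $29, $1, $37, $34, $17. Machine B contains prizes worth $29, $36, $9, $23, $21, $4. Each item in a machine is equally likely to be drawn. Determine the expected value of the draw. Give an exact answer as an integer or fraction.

E[X | Machine A] = (15 + 29 + 1 + 37 + 34 + 17)/6 = 133/6
E[X | Machine B] = (29 + 36 + 9 + 23 + 21 + 4)/6 = 61/3
E[X] = (1/2)·133/6 + (1/2)·61/3 = 85/4

85/4 dollars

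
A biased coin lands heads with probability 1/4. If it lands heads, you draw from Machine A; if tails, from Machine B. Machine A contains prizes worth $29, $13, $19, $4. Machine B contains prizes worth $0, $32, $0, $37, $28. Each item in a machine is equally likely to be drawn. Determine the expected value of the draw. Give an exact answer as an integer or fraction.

1489/80 dollars

E[X | Machine A] = (29 + 13 + 19 + 4)/4 = 65/4
E[X | Machine B] = (0 + 32 + 0 + 37 + 28)/5 = 97/5
E[X] = (1/4)·65/4 + (3/4)·97/5 = 1489/80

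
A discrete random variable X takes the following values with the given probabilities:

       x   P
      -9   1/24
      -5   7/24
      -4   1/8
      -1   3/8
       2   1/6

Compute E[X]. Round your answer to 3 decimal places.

-2.375

E[X] = (1/24)·(-9) + (7/24)·(-5) + (1/8)·(-4) + (3/8)·(-1) + (1/6)·2
     = -19/8 ≈ -2.375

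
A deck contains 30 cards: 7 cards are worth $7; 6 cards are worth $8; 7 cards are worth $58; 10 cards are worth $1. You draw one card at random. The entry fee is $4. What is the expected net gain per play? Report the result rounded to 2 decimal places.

E[payout] = (7/30)·7 + (6/30)·8 + (7/30)·58 + (10/30)·1 = 171/10
Expected profit = 171/10 − 4 = 131/10 ≈ $13.10

$13.10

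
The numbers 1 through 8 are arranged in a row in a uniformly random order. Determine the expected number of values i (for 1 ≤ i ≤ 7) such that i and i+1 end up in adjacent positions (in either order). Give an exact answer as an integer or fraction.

7/4

For each i ∈ {1,…,7}, let Xᵢ = 1 if i and i+1 are adjacent. P(Xᵢ=1) = 2·(8−1)!/8! = 2/8.
By linearity, E[ΣXᵢ] = (7)·(2/8) = 7/4.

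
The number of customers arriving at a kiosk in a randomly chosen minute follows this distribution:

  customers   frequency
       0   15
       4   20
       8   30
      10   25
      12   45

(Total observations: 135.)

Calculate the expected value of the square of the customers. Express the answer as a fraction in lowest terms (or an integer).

748/9

Total = 135, so P(customers=0) = 15/135, etc.
E[X²] = (1/9)·0 + (4/27)·16 + (2/9)·64 + (5/27)·100 + (1/3)·144
     = 748/9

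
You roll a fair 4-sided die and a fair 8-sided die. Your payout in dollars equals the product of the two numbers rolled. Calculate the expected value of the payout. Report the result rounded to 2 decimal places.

$11.25

Distribution of the product of the two numbers rolled: 1 w.p. 1/32, 2 w.p. 1/16, 3 w.p. 1/16, 4 w.p. 3/32, 5 w.p. 1/32, 6 w.p. 3/32, …
E[payout] = (1/32)·1 + (1/16)·2 + (1/16)·3 + (3/32)·4 + (1/32)·5 + (3/32)·6 + (1/32)·7 + (3/32)·8 + (1/32)·9 + (1/32)·10 + (3/32)·12 + (1/32)·14 + (1/32)·15 + (1/16)·16 + (1/32)·18 + (1/32)·20 + (1/32)·21 + (1/16)·24 + (1/32)·28 + (1/32)·32 = 45/4
≈ $11.25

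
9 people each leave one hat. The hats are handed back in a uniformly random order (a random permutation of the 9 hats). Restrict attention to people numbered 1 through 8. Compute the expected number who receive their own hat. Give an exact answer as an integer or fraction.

8/9

Let Xᵢ = 1 if person i gets their own hat. For each i, P(Xᵢ=1) = 1/9.
By linearity of expectation, E[X₁+…+X_8] = 8·(1/9) = 8/9.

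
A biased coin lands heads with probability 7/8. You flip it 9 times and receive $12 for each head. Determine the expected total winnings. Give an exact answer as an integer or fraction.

E[#heads] = 9·7/8 = 63/8 (linearity over flips).
E[winnings] = 12·63/8 = 189/2.

189/2 dollars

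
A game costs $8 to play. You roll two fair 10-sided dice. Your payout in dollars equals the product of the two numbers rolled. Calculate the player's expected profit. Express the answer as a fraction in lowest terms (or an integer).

89/4 dollars

Distribution of the product of the two numbers rolled: 1 w.p. 1/100, 2 w.p. 1/50, 3 w.p. 1/50, 4 w.p. 3/100, 5 w.p. 1/50, 6 w.p. 1/25, …
E[payout] = (1/100)·1 + (1/50)·2 + (1/50)·3 + (3/100)·4 + (1/50)·5 + (1/25)·6 + (1/50)·7 + (1/25)·8 + (3/100)·9 + (1/25)·10 + (1/25)·12 + (1/50)·14 + (1/50)·15 + (3/100)·16 + (1/25)·18 + (1/25)·20 + (1/50)·21 + (1/25)·24 + (1/100)·25 + (1/50)·27 + (1/50)·28 + (1/25)·30 + (1/50)·32 + (1/50)·35 + (3/100)·36 + (1/25)·40 + (1/50)·42 + (1/50)·45 + (1/50)·48 + (1/100)·49 + (1/50)·50 + (1/50)·54 + (1/50)·56 + (1/50)·60 + (1/50)·63 + (1/100)·64 + (1/50)·70 + (1/50)·72 + (1/50)·80 + (1/100)·81 + (1/50)·90 + (1/100)·100 = 121/4
Expected profit = 121/4 − 8 = 89/4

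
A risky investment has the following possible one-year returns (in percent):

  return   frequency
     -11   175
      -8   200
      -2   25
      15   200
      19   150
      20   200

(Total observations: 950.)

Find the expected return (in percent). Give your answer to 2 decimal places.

6.61

Total = 950, so P(return=-11) = 175/950, etc.
E[X] = (7/38)·(-11) + (4/19)·(-8) + (1/38)·(-2) + (4/19)·15 + (3/19)·19 + (4/19)·20
     = 251/38 ≈ 6.61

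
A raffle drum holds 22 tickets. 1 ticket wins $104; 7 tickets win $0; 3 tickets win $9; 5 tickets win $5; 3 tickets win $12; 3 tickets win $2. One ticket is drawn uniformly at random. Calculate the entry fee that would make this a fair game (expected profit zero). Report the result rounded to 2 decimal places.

$9.00

E[payout] = (1/22)·104 + (7/22)·0 + (3/22)·9 + (5/22)·5 + (3/22)·12 + (3/22)·2 = 9
Fair fee = E[payout] = 9 ≈ $9.00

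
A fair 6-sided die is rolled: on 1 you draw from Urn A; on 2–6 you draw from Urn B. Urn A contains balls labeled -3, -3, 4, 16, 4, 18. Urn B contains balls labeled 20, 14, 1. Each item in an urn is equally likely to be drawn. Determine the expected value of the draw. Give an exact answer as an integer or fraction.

E[X | Urn A] = (-3 − 3 + 4 + 16 + 4 + 18)/6 = 6
E[X | Urn B] = (20 + 14 + 1)/3 = 35/3
E[X] = (1/6)·6 + (5/6)·35/3 = 193/18

193/18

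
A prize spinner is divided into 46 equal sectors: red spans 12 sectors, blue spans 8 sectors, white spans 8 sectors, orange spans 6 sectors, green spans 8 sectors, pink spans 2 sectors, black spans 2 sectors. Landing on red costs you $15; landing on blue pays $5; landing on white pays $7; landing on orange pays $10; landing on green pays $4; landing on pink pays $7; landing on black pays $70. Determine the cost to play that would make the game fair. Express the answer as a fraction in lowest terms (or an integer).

E[payout] = (12/46)·(-15) + (8/46)·5 + (8/46)·7 + (6/46)·10 + (8/46)·4 + (2/46)·7 + (2/46)·70 = 81/23
Fair fee = E[payout] = 81/23

81/23 dollars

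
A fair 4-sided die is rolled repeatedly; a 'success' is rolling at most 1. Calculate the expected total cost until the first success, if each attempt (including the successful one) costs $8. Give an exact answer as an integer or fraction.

E[#attempts] = 1/p = 4; E[cost] = 8·4 = 32.

$32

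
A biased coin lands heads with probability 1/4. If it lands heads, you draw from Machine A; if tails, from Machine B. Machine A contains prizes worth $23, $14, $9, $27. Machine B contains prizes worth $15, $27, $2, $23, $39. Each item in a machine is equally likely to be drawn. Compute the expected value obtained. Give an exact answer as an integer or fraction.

E[X | Machine A] = (23 + 14 + 9 + 27)/4 = 73/4
E[X | Machine B] = (15 + 27 + 2 + 23 + 39)/5 = 106/5
E[X] = (1/4)·73/4 + (3/4)·106/5 = 1637/80

1637/80 dollars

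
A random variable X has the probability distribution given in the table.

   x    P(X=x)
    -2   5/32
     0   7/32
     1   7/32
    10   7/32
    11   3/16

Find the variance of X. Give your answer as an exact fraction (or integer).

E[X] = (5/32)·(-2) + (7/32)·0 + (7/32)·1 + (7/32)·10 + (3/16)·11 = 133/32
E[X²] = (5/32)·4 + (7/32)·0 + (7/32)·1 + (7/32)·100 + (3/16)·121 = 1453/32
Var(X) = 1453/32 − (133/32)² = 28807/1024

28807/1024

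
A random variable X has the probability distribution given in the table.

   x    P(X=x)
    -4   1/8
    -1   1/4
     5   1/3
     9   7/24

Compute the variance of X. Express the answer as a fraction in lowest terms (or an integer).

12479/576

E[X] = (1/8)·(-4) + (1/4)·(-1) + (1/3)·5 + (7/24)·9 = 85/24
E[X²] = (1/8)·16 + (1/4)·1 + (1/3)·25 + (7/24)·81 = 821/24
Var(X) = 821/24 − (85/24)² = 12479/576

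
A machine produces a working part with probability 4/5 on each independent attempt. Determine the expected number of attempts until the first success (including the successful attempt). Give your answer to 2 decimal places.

For a geometric distribution, E[trials] = 1/p = 1/(4/5) = 5/4.
≈ 1.25

1.25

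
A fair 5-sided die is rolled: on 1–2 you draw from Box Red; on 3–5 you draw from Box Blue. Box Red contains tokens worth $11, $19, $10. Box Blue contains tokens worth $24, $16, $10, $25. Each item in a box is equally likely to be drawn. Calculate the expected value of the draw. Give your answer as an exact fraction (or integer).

199/12 dollars

E[X | Box Red] = (11 + 19 + 10)/3 = 40/3
E[X | Box Blue] = (24 + 16 + 10 + 25)/4 = 75/4
E[X] = (2/5)·40/3 + (3/5)·75/4 = 199/12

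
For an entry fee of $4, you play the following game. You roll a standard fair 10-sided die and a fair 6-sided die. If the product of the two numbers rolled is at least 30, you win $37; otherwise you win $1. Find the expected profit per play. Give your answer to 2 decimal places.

E[payout] = (3/4)·1 + (1/4)·37 = 10
Expected profit = 10 − 4 = 6 ≈ $6.00

$6.00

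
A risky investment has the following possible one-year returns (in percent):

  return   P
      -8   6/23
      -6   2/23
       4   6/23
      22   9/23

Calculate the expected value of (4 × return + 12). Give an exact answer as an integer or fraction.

924/23

E[4x+12] = (6/23)·(-20) + (2/23)·(-12) + (6/23)·28 + (9/23)·100
     = 924/23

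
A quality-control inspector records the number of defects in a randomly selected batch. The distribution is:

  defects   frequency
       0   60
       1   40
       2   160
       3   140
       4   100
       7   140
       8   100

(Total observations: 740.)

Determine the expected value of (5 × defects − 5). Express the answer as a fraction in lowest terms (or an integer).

Total = 740, so P(defects=0) = 60/740, etc.
E[5x-5] = (3/37)·(-5) + (2/37)·0 + (8/37)·5 + (7/37)·10 + (5/37)·15 + (7/37)·30 + (5/37)·35
     = 15

15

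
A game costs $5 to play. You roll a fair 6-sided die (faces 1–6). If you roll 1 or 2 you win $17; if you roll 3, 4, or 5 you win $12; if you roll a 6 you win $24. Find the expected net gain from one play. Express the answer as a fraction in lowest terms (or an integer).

32/3 dollars

E[payout] = (1/2)·12 + (1/3)·17 + (1/6)·24 = 47/3
Expected profit = 47/3 − 5 = 32/3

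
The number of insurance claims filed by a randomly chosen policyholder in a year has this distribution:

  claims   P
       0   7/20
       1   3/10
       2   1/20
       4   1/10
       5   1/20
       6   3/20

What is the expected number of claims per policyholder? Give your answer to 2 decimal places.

1.95

E[X] = (7/20)·0 + (3/10)·1 + (1/20)·2 + (1/10)·4 + (1/20)·5 + (3/20)·6
     = 39/20 ≈ 1.95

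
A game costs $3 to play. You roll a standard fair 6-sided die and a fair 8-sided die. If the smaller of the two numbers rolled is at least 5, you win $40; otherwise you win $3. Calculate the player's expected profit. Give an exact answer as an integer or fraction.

37/6 dollars

E[payout] = (5/6)·3 + (1/6)·40 = 55/6
Expected profit = 55/6 − 3 = 37/6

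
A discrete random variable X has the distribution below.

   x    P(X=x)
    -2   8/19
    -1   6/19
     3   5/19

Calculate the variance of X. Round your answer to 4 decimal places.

E[X] = (8/19)·(-2) + (6/19)·(-1) + (5/19)·3 = -7/19
E[X²] = (8/19)·4 + (6/19)·1 + (5/19)·9 = 83/19
Var(X) = 83/19 − (-7/19)² = 1528/361 ≈ 4.2327

4.2327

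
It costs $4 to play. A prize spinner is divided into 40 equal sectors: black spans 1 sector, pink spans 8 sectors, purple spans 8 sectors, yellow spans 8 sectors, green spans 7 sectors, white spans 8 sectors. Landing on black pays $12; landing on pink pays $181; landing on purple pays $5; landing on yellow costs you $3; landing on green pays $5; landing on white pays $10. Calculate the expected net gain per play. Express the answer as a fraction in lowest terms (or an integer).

1431/40 dollars

E[payout] = (1/40)·12 + (8/40)·181 + (8/40)·5 + (8/40)·(-3) + (7/40)·5 + (8/40)·10 = 1591/40
Expected profit = 1591/40 − 4 = 1431/40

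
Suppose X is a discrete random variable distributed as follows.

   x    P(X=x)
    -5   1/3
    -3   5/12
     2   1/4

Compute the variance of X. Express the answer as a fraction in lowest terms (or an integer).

E[X] = (1/3)·(-5) + (5/12)·(-3) + (1/4)·2 = -29/12
E[X²] = (1/3)·25 + (5/12)·9 + (1/4)·4 = 157/12
Var(X) = 157/12 − (-29/12)² = 1043/144

1043/144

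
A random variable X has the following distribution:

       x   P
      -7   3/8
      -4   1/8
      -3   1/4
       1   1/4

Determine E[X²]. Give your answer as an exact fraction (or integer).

E[X²] = (3/8)·49 + (1/8)·16 + (1/4)·9 + (1/4)·1
     = 183/8

183/8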